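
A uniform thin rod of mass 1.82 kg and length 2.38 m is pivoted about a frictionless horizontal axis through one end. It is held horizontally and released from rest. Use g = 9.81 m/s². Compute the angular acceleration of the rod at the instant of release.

α ≈ 6.18 rad/s²

About the pivot, I = (1/3)ML² = (1/3)(1.82)(2.38)² = 3.436 kg·m².
The weight acts at the center, a distance L/2 = 1.190 m from the pivot; τ = Mg(L/2) = 21.25 N·m.
α = τ/I = 21.25/3.436 = 6.183 rad/s².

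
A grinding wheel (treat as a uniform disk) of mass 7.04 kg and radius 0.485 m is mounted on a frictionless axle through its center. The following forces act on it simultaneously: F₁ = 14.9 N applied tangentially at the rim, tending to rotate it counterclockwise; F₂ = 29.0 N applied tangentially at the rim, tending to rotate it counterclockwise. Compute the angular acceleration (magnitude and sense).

I = ½MR² = (1/2)(7.04)(0.485)² = 0.8280 kg·m².
Taking counterclockwise as positive: τ₁ = +(14.9)(0.485) = +7.226 N·m; τ₂ = +(29.0)(0.485) = +14.06 N·m.
Net torque τ = 21.29 N·m.
α = τ/I = 21.29/0.8280 = 25.71 rad/s².

α ≈ 25.7 rad/s², counterclockwise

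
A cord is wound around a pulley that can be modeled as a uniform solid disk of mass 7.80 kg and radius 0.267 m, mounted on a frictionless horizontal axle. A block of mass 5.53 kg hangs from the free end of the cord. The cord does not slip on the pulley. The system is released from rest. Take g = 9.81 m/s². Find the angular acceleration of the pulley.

α ≈ 21.5 rad/s²

I = ½MR² = (1/2)(7.80)(0.267)² = 0.2780 kg·m².
Block: mg − T = ma. Pulley: TR = Iα. No-slip: a = αR, so T = (I/R²)a = 3.900·a.
Then mg = (m + 3.900)a, so a = (5.53)(9.81)/(5.53 + 3.900) = 5.753 m/s².
α = a/R = 5.753/0.267 = 21.55 rad/s².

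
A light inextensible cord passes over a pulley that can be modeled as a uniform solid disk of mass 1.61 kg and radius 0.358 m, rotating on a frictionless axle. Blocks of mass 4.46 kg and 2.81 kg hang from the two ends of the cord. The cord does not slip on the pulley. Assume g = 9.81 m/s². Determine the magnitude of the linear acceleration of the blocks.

a ≈ 2.00 m/s²

I = ½MR² = (1/2)(1.61)(0.358)² = 0.1032 kg·m².
Heavier block: m₁g − T₁ = m₁a. Lighter block: T₂ − m₂g = m₂a.
Pulley: (T₁ − T₂)R = Iα = I(a/R), so T₁ − T₂ = (I/R²)a = (1/2)M_p a = 0.8050·a.
Adding the three: (m₁ − m₂)g = (m₁ + m₂ + 0.8050)a, so a = (4.46 − 2.81)(9.81)/(4.46 + 2.81 + 0.8050) = 2.005 m/s².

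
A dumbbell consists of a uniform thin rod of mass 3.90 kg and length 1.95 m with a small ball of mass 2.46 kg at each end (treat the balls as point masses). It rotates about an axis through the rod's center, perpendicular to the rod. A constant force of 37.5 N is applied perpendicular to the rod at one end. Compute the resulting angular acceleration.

I_rod = (1/12)ML² = (1/12)(3.90)(1.95)² = 1.236 kg·m².
I_balls = 2·m·(L/2)² = 2(2.46)(0.9750)² = 4.677 kg·m².
Total I = 5.913 kg·m².
τ = F·(L/2) = (37.5)(0.975) = 36.56 N·m.
α = τ/I = 36.56/5.913 = 6.184 rad/s².

α ≈ 6.18 rad/s²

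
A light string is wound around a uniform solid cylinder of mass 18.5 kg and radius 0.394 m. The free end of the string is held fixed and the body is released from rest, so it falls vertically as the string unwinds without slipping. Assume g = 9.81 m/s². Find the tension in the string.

T ≈ 60.5 N

Translation: Mg − T = Ma. Rotation about the center: TR = Iα with I = ½MR².
With a = αR: T = (I/R²)a = (1/2)M a, so Mg = (1 + 0.5000)Ma.
a = g/(1 + 0.5000) = 9.81/1.500 = 6.540 m/s².
T = 0.5000·M·a = (0.5000)(18.5)(6.540) = 60.49 N.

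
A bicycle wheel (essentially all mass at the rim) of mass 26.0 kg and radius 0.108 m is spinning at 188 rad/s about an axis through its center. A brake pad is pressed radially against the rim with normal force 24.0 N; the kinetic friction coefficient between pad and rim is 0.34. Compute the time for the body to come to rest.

I = MR² = (26.0)(0.108)² = 0.3033 kg·m².
Friction force f = μN = (0.34)(24.0) = 8.160 N at the rim; torque magnitude τ = fR = 0.8813 N·m, opposing ω.
|α| = τ/I = 0.8813/0.3033 = 2.906 rad/s² (deceleration).
0 = ω₀ − |α|t ⇒ t = ω₀/|α| = 188/2.906 = 64.69 s.

t ≈ 64.7 s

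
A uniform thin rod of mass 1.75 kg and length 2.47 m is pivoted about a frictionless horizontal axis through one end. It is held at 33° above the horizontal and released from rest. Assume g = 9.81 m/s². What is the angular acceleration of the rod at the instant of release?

α ≈ 5.00 rad/s²

About the pivot, I = (1/3)ML² = (1/3)(1.75)(2.47)² = 3.559 kg·m².
The weight acts at the center, a distance L/2 = 1.235 m from the pivot; τ = Mg(L/2) cos 33° = 17.78 N·m.
α = τ/I = 17.78/3.559 = 4.996 rad/s².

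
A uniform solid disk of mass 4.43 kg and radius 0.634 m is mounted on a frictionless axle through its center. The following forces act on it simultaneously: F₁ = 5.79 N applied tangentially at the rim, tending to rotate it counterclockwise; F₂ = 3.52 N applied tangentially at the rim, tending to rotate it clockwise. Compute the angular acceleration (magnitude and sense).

I = ½MR² = (1/2)(4.43)(0.634)² = 0.8903 kg·m².
Taking counterclockwise as positive: τ₁ = +(5.79)(0.634) = +3.671 N·m; τ₂ = −(3.52)(0.634) = −2.232 N·m.
Net torque τ = 1.439 N·m.
α = τ/I = 1.439/0.8903 = 1.616 rad/s².

α ≈ 1.62 rad/s², counterclockwise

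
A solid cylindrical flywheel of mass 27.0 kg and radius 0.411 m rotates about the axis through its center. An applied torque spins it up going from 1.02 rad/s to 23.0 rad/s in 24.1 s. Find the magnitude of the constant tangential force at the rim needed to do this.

I = ½MR² = (1/2)(27.0)(0.411)² = 2.280 kg·m².
α = Δω/Δt = (23.0 − 1.02)/24.1 = 0.9120 rad/s².
The required torque is τ = Iα = (2.280)(0.9120) = 2.080 N·m.
A tangential force at the rim gives τ = FR, so F = τ/R = 2.080/0.411 = 5.060 N.

F ≈ 5.06 N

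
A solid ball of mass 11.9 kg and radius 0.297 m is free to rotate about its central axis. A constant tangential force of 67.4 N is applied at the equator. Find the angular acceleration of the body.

I = (2/5)MR² = (2/5)(11.9)(0.297)² = 0.4199 kg·m².
τ = F R = (67.4)(0.297) = 20.02 N·m.
From τ = Iα: α = 20.02/0.4199 = 47.68 rad/s².

α ≈ 47.7 rad/s²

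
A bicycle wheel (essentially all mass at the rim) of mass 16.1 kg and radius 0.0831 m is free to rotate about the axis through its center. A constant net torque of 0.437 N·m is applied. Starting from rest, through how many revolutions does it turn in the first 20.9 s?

I = MR² = (16.1)(0.0831)² = 0.1112 kg·m².
α = τ/I = 0.437/0.1112 = 3.931 rad/s².
θ = ½αt² = ½(3.931)(20.9)² = 858.5 rad.
Revolutions = θ/(2π) = 136.6.

≈ 137 revolutions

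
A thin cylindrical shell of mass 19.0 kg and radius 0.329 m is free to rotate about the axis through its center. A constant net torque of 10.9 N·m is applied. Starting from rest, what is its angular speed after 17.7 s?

I = MR² = (19.0)(0.329)² = 2.057 kg·m².
α = τ/I = 10.9/2.057 = 5.300 rad/s².
ω = ω₀ + αt = 0 + (5.300)(17.7) = 93.81 rad/s.

ω ≈ 93.8 rad/s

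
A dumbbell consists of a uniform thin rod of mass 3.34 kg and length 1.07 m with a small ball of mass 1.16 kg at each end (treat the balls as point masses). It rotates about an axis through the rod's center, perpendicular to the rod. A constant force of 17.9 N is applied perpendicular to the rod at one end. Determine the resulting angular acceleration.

I_rod = (1/12)ML² = (1/12)(3.34)(1.07)² = 0.3187 kg·m².
I_balls = 2·m·(L/2)² = 2(1.16)(0.5350)² = 0.6640 kg·m².
Total I = 0.9827 kg·m².
τ = F·(L/2) = (17.9)(0.535) = 9.576 N·m.
α = τ/I = 9.576/0.9827 = 9.745 rad/s².

α ≈ 9.75 rad/s²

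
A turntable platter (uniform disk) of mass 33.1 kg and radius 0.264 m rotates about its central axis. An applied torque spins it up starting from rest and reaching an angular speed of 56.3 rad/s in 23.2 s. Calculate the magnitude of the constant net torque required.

τ ≈ 2.80 N·m

I = ½MR² = (1/2)(33.1)(0.264)² = 1.153 kg·m².
α = Δω/Δt = (56.3 − 0)/23.2 = 2.427 rad/s².
τ = Iα = (1.153)(2.427) = 2.799 N·m.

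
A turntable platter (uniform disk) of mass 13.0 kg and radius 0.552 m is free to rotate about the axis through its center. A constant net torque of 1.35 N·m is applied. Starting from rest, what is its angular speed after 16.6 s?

ω ≈ 11.3 rad/s

I = ½MR² = (1/2)(13.0)(0.552)² = 1.981 kg·m².
α = τ/I = 1.35/1.981 = 0.6816 rad/s².
ω = ω₀ + αt = 0 + (0.6816)(16.6) = 11.31 rad/s.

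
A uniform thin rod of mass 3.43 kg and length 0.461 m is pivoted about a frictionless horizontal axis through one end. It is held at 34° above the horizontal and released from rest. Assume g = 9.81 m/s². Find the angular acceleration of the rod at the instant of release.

About the pivot, I = (1/3)ML² = (1/3)(3.43)(0.461)² = 0.2430 kg·m².
The weight acts at the center, a distance L/2 = 0.2305 m from the pivot; τ = Mg(L/2) cos 34° = 6.430 N·m.
α = τ/I = 6.430/0.2430 = 26.46 rad/s².

α ≈ 26.5 rad/s²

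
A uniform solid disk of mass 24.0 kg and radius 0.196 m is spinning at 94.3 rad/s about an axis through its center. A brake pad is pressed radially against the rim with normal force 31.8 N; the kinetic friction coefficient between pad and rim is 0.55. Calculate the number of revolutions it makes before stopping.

I = ½MR² = (1/2)(24.0)(0.196)² = 0.4610 kg·m².
Friction force f = μN = (0.55)(31.8) = 17.49 N at the rim; torque magnitude τ = fR = 3.428 N·m, opposing ω.
|α| = τ/I = 3.428/0.4610 = 7.436 rad/s² (deceleration).
ω² = ω₀² − 2|α|θ with ω = 0 ⇒ θ = ω₀²/(2|α|) = 597.9 rad = 95.16 rev.

≈ 95.2 revolutions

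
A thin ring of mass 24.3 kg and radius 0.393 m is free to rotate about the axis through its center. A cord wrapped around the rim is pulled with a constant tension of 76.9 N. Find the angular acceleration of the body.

I = MR² = (24.3)(0.393)² = 3.753 kg·m².
τ = F R = (76.9)(0.393) = 30.22 N·m.
Newton's second law for rotation, τ = Iα, gives α = τ/I = 30.22/3.753 = 8.052 rad/s².

α ≈ 8.05 rad/s²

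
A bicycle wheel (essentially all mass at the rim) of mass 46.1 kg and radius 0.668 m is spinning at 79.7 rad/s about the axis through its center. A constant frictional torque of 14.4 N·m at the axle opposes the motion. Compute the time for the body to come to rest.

I = MR² = (46.1)(0.668)² = 20.57 kg·m².
The net torque has magnitude 14.4 N·m, opposing ω.
|α| = τ/I = 14.40/20.57 = 0.7000 rad/s² (deceleration).
0 = ω₀ − |α|t ⇒ t = ω₀/|α| = 79.7/0.7000 = 113.9 s.

t ≈ 114 s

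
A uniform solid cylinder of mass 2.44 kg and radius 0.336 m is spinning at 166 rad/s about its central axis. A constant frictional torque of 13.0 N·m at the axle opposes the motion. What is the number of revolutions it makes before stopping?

≈ 23.2 revolutions

I = ½MR² = (1/2)(2.44)(0.336)² = 0.1377 kg·m².
The net torque has magnitude 13.0 N·m, opposing ω.
|α| = τ/I = 13.00/0.1377 = 94.39 rad/s² (deceleration).
ω² = ω₀² − 2|α|θ with ω = 0 ⇒ θ = ω₀²/(2|α|) = 146.0 rad = 23.23 rev.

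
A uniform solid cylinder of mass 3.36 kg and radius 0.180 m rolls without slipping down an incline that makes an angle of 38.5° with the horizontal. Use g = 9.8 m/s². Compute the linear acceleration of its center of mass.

a ≈ 4.07 m/s²

Translation along the incline: Mg sinθ − f = Ma.
Rotation about the center: fR = Iα with I = ½MR². No-slip gives a = αR, so f = (I/R²)a = (1/2)M a.
Substituting: Mg sinθ = (1 + 0.5000)Ma, so a = g sinθ/(1 + 0.5000) = (9.8) sin 38.5° / 1.500 = 4.067 m/s².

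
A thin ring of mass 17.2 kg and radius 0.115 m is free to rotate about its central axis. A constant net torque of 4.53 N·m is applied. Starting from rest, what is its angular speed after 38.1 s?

I = MR² = (17.2)(0.115)² = 0.2275 kg·m².
α = τ/I = 4.53/0.2275 = 19.91 rad/s².
ω = ω₀ + αt = 0 + (19.91)(38.1) = 758.8 rad/s.

ω ≈ 759 rad/s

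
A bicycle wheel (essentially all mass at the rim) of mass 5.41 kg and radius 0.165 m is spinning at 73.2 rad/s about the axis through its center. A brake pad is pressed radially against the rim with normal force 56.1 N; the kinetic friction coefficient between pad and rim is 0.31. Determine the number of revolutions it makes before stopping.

I = MR² = (5.41)(0.165)² = 0.1473 kg·m².
Friction force f = μN = (0.31)(56.1) = 17.39 N at the rim; torque magnitude τ = fR = 2.870 N·m, opposing ω.
|α| = τ/I = 2.870/0.1473 = 19.48 rad/s² (deceleration).
ω² = ω₀² − 2|α|θ with ω = 0 ⇒ θ = ω₀²/(2|α|) = 137.5 rad = 21.89 rev.

≈ 21.9 revolutions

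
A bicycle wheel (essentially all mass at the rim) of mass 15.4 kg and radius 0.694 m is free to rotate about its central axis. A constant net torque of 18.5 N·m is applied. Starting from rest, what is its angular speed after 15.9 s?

ω ≈ 39.7 rad/s

I = MR² = (15.4)(0.694)² = 7.417 kg·m².
α = τ/I = 18.5/7.417 = 2.494 rad/s².
ω = ω₀ + αt = 0 + (2.494)(15.9) = 39.66 rad/s.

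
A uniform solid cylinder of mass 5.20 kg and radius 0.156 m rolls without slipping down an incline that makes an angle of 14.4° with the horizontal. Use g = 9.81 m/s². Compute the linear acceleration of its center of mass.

Translation along the incline: Mg sinθ − f = Ma.
Rotation about the center: fR = Iα with I = ½MR². No-slip gives a = αR, so f = (I/R²)a = (1/2)M a.
Substituting: Mg sinθ = (1 + 0.5000)Ma, so a = g sinθ/(1 + 0.5000) = (9.81) sin 14.4° / 1.500 = 1.626 m/s².

a ≈ 1.63 m/s²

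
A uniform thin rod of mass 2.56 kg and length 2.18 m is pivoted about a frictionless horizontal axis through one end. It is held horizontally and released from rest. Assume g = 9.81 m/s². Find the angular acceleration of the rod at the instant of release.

About the pivot, I = (1/3)ML² = (1/3)(2.56)(2.18)² = 4.055 kg·m².
The weight acts at the center, a distance L/2 = 1.090 m from the pivot; τ = Mg(L/2) = 27.37 N·m.
α = τ/I = 27.37/4.055 = 6.750 rad/s².
(Equivalently α = (3g/(2L)) = 6.750 rad/s².)

α ≈ 6.75 rad/s²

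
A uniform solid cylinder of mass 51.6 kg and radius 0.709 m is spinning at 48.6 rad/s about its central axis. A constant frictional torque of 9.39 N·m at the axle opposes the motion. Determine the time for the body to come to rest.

t ≈ 67.1 s

I = ½MR² = (1/2)(51.6)(0.709)² = 12.97 kg·m².
The net torque has magnitude 9.39 N·m, opposing ω.
|α| = τ/I = 9.390/12.97 = 0.7240 rad/s² (deceleration).
0 = ω₀ − |α|t ⇒ t = ω₀/|α| = 48.6/0.7240 = 67.12 s.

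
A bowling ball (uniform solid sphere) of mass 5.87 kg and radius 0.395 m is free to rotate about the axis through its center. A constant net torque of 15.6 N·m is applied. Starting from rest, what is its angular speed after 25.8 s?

I = (2/5)MR² = (2/5)(5.87)(0.395)² = 0.3663 kg·m².
α = τ/I = 15.6/0.3663 = 42.58 rad/s².
ω = ω₀ + αt = 0 + (42.58)(25.8) = 1099 rad/s.

ω ≈ 1100 rad/s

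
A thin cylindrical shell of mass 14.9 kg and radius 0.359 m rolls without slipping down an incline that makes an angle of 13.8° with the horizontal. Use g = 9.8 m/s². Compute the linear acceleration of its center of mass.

a ≈ 1.17 m/s²

Translation along the incline: Mg sinθ − f = Ma.
Rotation about the center: fR = Iα with I = MR². No-slip gives a = αR, so f = (I/R²)a = M a.
Substituting: Mg sinθ = (1 + 1.000)Ma, so a = g sinθ/(1 + 1.000) = (9.8) sin 13.8° / 2.000 = 1.169 m/s².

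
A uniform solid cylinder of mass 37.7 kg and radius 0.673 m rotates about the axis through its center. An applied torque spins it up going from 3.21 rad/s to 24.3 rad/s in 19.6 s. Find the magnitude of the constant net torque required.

I = ½MR² = (1/2)(37.7)(0.673)² = 8.538 kg·m².
α = Δω/Δt = (24.3 − 3.21)/19.6 = 1.076 rad/s².
τ = Iα = (8.538)(1.076) = 9.187 N·m.

τ ≈ 9.19 N·m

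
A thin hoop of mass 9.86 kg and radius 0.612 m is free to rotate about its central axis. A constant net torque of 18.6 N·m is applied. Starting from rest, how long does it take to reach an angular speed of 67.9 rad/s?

t ≈ 13.5 s

I = MR² = (9.86)(0.612)² = 3.693 kg·m².
α = τ/I = 18.6/3.693 = 5.037 rad/s².
ω = αt ⇒ t = ω/α = 67.9/5.037 = 13.48 s.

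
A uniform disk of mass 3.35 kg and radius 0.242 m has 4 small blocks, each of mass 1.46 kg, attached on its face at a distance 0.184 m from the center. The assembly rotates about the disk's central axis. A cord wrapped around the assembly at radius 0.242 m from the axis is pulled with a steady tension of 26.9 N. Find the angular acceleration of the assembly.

α ≈ 22.0 rad/s²

I_disk = ½MR² = ½(3.35)(0.242)² = 0.09809 kg·m².
I_blocks = 4·m·r² = 4(1.46)(0.184)² = 0.1977 kg·m².
Total I = 0.2958 kg·m².
τ = F r = (26.9)(0.242) = 6.510 N·m.
α = τ/I = 6.510/0.2958 = 22.01 rad/s².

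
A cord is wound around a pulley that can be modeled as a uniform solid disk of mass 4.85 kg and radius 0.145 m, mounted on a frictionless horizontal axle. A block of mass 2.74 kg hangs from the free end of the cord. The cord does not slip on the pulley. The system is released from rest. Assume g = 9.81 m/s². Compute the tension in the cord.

T ≈ 12.6 N

I = ½MR² = (1/2)(4.85)(0.145)² = 0.05099 kg·m².
Block: mg − T = ma. Pulley: TR = Iα. No-slip: a = αR, so T = (I/R²)a = 2.425·a.
Then mg = (m + 2.425)a, so a = (2.74)(9.81)/(2.74 + 2.425) = 5.204 m/s².
T = 2.425·a = 12.62 N.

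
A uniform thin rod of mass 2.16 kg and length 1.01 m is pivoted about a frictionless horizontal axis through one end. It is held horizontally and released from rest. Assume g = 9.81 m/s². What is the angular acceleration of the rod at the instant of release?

α ≈ 14.6 rad/s²

About the pivot, I = (1/3)ML² = (1/3)(2.16)(1.01)² = 0.7345 kg·m².
The weight acts at the center, a distance L/2 = 0.5050 m from the pivot; τ = Mg(L/2) = 10.70 N·m.
α = τ/I = 10.70/0.7345 = 14.57 rad/s².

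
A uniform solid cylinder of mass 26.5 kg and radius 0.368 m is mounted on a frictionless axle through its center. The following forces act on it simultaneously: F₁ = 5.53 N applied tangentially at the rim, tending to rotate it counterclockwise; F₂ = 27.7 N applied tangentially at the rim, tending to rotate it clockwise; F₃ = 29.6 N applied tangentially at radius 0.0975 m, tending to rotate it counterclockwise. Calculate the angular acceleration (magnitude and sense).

I = ½MR² = (1/2)(26.5)(0.368)² = 1.794 kg·m².
Taking counterclockwise as positive: τ₁ = +(5.53)(0.368) = +2.035 N·m; τ₂ = −(27.7)(0.368) = −10.19 N·m; τ₃ = +(29.6)(0.0975) = +2.886 N·m.
Net torque τ = -5.273 N·m.
α = τ/I = -5.273/1.794 = -2.938 rad/s².

α ≈ 2.94 rad/s², clockwise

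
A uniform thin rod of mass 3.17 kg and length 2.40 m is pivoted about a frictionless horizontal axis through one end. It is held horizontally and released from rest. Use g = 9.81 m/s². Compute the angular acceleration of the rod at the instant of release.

About the pivot, I = (1/3)ML² = (1/3)(3.17)(2.40)² = 6.086 kg·m².
The weight acts at the center, a distance L/2 = 1.200 m from the pivot; τ = Mg(L/2) = 37.32 N·m.
α = τ/I = 37.32/6.086 = 6.131 rad/s².
(Equivalently α = (3g/(2L)) = 6.131 rad/s².)

α ≈ 6.13 rad/s²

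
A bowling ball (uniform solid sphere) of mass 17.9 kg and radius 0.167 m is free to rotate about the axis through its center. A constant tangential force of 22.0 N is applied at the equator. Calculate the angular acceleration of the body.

α ≈ 18.4 rad/s²

I = (2/5)MR² = (2/5)(17.9)(0.167)² = 0.1997 kg·m².
τ = F R = (22.0)(0.167) = 3.674 N·m.
Newton's second law for rotation, τ = Iα, gives α = τ/I = 3.674/0.1997 = 18.40 rad/s².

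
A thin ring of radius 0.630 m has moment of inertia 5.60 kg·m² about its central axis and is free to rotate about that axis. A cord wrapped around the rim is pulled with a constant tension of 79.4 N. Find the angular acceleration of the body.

τ = F R = (79.4)(0.630) = 50.02 N·m.
From τ = Iα: α = 50.02/5.600 = 8.933 rad/s².

α ≈ 8.93 rad/s²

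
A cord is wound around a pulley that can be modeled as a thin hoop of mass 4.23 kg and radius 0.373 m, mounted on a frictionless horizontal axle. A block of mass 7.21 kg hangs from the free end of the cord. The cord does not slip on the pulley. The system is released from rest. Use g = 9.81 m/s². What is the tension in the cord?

T ≈ 26.2 N

I = MR² = (4.23)(0.373)² = 0.5885 kg·m².
Block: mg − T = ma. Pulley: TR = Iα. No-slip: a = αR, so T = (I/R²)a = 4.230·a.
Then mg = (m + 4.230)a, so a = (7.21)(9.81)/(7.21 + 4.230) = 6.183 m/s².
T = 4.230·a = 26.15 N.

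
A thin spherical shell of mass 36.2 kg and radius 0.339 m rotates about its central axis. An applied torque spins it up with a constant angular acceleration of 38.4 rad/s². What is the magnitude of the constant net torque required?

I = (2/3)MR² = (2/3)(36.2)(0.339)² = 2.773 kg·m².
τ = Iα = (2.773)(38.40) = 106.5 N·m.

τ ≈ 106 N·m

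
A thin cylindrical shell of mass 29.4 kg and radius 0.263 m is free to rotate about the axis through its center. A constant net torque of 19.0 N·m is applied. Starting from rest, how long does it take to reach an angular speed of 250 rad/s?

t ≈ 26.8 s

I = MR² = (29.4)(0.263)² = 2.034 kg·m².
α = τ/I = 19.0/2.034 = 9.343 rad/s².
ω = αt ⇒ t = ω/α = 250/9.343 = 26.76 s.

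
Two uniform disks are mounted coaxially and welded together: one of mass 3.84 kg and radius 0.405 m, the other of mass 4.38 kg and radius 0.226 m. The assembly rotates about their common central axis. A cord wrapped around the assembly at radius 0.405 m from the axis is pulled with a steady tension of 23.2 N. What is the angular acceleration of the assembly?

I = ½M₁R₁² + ½M₂R₂² = ½(3.84)(0.405)² + ½(4.38)(0.226)² = 0.4268 kg·m².
τ = F r = (23.2)(0.405) = 9.396 N·m.
α = τ/I = 9.396/0.4268 = 22.02 rad/s².

α ≈ 22.0 rad/s²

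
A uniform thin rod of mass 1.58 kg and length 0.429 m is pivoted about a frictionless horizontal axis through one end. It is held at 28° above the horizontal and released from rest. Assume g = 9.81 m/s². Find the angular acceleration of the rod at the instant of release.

α ≈ 30.3 rad/s²

About the pivot, I = (1/3)ML² = (1/3)(1.58)(0.429)² = 0.09693 kg·m².
The weight acts at the center, a distance L/2 = 0.2145 m from the pivot; τ = Mg(L/2) cos 28° = 2.936 N·m.
α = τ/I = 2.936/0.09693 = 30.29 rad/s².
(Equivalently α = (3g/(2L)) cos 28° = 30.29 rad/s².)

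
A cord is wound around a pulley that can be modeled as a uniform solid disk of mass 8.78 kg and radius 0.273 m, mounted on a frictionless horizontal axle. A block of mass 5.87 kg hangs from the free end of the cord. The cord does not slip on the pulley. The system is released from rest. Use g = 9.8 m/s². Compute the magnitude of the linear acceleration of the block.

a ≈ 5.61 m/s²

I = ½MR² = (1/2)(8.78)(0.273)² = 0.3272 kg·m².
Block: mg − T = ma. Pulley: TR = Iα. No-slip: a = αR, so T = (I/R²)a = 4.390·a.
Then mg = (m + 4.390)a, so a = (5.87)(9.8)/(5.87 + 4.390) = 5.607 m/s².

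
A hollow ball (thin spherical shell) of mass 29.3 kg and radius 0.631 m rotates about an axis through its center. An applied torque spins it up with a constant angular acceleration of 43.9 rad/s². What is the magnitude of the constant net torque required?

τ ≈ 341 N·m

I = (2/3)MR² = (2/3)(29.3)(0.631)² = 7.777 kg·m².
τ = Iα = (7.777)(43.90) = 341.4 N·m.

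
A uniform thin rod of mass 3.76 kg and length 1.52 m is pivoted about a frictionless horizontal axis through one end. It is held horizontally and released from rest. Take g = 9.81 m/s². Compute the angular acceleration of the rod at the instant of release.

About the pivot, I = (1/3)ML² = (1/3)(3.76)(1.52)² = 2.896 kg·m².
The weight acts at the center, a distance L/2 = 0.7600 m from the pivot; τ = Mg(L/2) = 28.03 N·m.
α = τ/I = 28.03/2.896 = 9.681 rad/s².

α ≈ 9.68 rad/s²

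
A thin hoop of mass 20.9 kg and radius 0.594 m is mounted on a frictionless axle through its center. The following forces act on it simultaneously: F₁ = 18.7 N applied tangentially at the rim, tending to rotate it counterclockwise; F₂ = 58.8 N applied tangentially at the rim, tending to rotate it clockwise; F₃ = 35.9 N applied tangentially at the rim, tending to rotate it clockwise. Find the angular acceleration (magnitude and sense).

I = MR² = (20.9)(0.594)² = 7.374 kg·m².
Taking counterclockwise as positive: τ₁ = +(18.7)(0.594) = +11.11 N·m; τ₂ = −(58.8)(0.594) = −34.93 N·m; τ₃ = −(35.9)(0.594) = −21.32 N·m.
Net torque τ = -45.14 N·m.
α = τ/I = -45.14/7.374 = -6.122 rad/s².

α ≈ 6.12 rad/s², clockwise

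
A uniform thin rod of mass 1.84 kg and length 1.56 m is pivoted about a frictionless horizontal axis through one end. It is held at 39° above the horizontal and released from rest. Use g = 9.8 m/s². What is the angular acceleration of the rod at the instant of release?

About the pivot, I = (1/3)ML² = (1/3)(1.84)(1.56)² = 1.493 kg·m².
The weight acts at the center, a distance L/2 = 0.7800 m from the pivot; τ = Mg(L/2) cos 39° = 10.93 N·m.
α = τ/I = 10.93/1.493 = 7.323 rad/s².

α ≈ 7.32 rad/s²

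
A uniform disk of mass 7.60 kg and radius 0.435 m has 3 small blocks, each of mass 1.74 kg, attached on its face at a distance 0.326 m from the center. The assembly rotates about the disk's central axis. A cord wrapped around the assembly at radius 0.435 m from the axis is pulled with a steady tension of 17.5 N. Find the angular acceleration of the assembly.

I_disk = ½MR² = ½(7.60)(0.435)² = 0.7191 kg·m².
I_blocks = 3·m·r² = 3(1.74)(0.326)² = 0.5548 kg·m².
Total I = 1.274 kg·m².
τ = F r = (17.5)(0.435) = 7.612 N·m.
α = τ/I = 7.612/1.274 = 5.976 rad/s².

α ≈ 5.98 rad/s²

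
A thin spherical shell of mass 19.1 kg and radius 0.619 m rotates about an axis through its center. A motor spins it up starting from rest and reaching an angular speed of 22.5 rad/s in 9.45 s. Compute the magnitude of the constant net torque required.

τ ≈ 11.6 N·m

I = (2/3)MR² = (2/3)(19.1)(0.619)² = 4.879 kg·m².
α = Δω/Δt = (22.5 − 0)/9.45 = 2.381 rad/s².
τ = Iα = (4.879)(2.381) = 11.62 N·m.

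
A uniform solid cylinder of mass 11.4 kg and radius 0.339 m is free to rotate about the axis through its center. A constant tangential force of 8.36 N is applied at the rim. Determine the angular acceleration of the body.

α ≈ 4.33 rad/s²

I = ½MR² = (1/2)(11.4)(0.339)² = 0.6550 kg·m².
τ = F R = (8.36)(0.339) = 2.834 N·m.
Newton's second law for rotation, τ = Iα, gives α = τ/I = 2.834/0.6550 = 4.326 rad/s².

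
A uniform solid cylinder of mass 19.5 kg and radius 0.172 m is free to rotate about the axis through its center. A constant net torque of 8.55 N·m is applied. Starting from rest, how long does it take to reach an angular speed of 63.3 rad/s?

I = ½MR² = (1/2)(19.5)(0.172)² = 0.2884 kg·m².
α = τ/I = 8.55/0.2884 = 29.64 rad/s².
ω = αt ⇒ t = ω/α = 63.3/29.64 = 2.135 s.

t ≈ 2.14 s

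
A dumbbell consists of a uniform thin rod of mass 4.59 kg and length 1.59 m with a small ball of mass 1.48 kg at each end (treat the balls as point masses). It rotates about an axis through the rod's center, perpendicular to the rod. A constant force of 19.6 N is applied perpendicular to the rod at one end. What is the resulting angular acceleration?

I_rod = (1/12)ML² = (1/12)(4.59)(1.59)² = 0.9670 kg·m².
I_balls = 2·m·(L/2)² = 2(1.48)(0.7950)² = 1.871 kg·m².
Total I = 2.838 kg·m².
τ = F·(L/2) = (19.6)(0.795) = 15.58 N·m.
α = τ/I = 15.58/2.838 = 5.491 rad/s².

α ≈ 5.49 rad/s²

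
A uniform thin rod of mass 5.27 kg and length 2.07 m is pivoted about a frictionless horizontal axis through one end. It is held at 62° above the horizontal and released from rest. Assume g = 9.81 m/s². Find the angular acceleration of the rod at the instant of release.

α ≈ 3.34 rad/s²

About the pivot, I = (1/3)ML² = (1/3)(5.27)(2.07)² = 7.527 kg·m².
The weight acts at the center, a distance L/2 = 1.035 m from the pivot; τ = Mg(L/2) cos 62° = 25.12 N·m.
α = τ/I = 25.12/7.527 = 3.337 rad/s².
(Equivalently α = (3g/(2L)) cos 62° = 3.337 rad/s².)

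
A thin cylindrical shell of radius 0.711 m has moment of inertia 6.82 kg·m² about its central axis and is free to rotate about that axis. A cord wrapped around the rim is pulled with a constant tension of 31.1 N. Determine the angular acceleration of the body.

α ≈ 3.24 rad/s²

τ = F R = (31.1)(0.711) = 22.11 N·m.
From τ = Iα: α = 22.11/6.820 = 3.242 rad/s².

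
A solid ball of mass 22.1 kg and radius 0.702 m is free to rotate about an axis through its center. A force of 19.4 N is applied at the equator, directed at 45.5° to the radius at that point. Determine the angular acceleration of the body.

α ≈ 2.23 rad/s²

I = (2/5)MR² = (2/5)(22.1)(0.702)² = 4.356 kg·m².
Only the tangential component produces torque: τ = F R sinθ = (19.4)(0.702) sin 45.5° = 9.714 N·m.
From τ = Iα: α = 9.714/4.356 = 2.230 rad/s².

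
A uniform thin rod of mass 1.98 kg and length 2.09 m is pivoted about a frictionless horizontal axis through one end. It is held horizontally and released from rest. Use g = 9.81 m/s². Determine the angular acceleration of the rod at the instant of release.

About the pivot, I = (1/3)ML² = (1/3)(1.98)(2.09)² = 2.883 kg·m².
The weight acts at the center, a distance L/2 = 1.045 m from the pivot; τ = Mg(L/2) = 20.30 N·m.
α = τ/I = 20.30/2.883 = 7.041 rad/s².
(Equivalently α = (3g/(2L)) = 7.041 rad/s².)

α ≈ 7.04 rad/s²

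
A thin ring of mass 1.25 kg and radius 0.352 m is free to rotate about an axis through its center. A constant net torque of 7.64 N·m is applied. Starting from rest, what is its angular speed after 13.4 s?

ω ≈ 661 rad/s

I = MR² = (1.25)(0.352)² = 0.1549 kg·m².
α = τ/I = 7.64/0.1549 = 49.33 rad/s².
ω = ω₀ + αt = 0 + (49.33)(13.4) = 661.0 rad/s.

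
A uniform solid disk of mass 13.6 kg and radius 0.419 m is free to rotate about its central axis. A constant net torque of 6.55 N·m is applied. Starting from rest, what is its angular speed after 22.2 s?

I = ½MR² = (1/2)(13.6)(0.419)² = 1.194 kg·m².
α = τ/I = 6.55/1.194 = 5.487 rad/s².
ω = ω₀ + αt = 0 + (5.487)(22.2) = 121.8 rad/s.

ω ≈ 122 rad/s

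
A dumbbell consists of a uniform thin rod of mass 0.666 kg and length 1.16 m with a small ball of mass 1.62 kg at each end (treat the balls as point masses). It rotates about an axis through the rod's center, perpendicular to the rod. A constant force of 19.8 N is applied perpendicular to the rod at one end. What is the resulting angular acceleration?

I_rod = (1/12)ML² = (1/12)(0.666)(1.16)² = 0.07468 kg·m².
I_balls = 2·m·(L/2)² = 2(1.62)(0.5800)² = 1.090 kg·m².
Total I = 1.165 kg·m².
τ = F·(L/2) = (19.8)(0.580) = 11.48 N·m.
α = τ/I = 11.48/1.165 = 9.861 rad/s².

α ≈ 9.86 rad/s²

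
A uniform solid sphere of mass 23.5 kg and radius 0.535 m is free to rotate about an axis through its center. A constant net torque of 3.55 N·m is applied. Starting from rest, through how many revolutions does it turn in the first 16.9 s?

≈ 30.0 revolutions

I = (2/5)MR² = (2/5)(23.5)(0.535)² = 2.691 kg·m².
α = τ/I = 3.55/2.691 = 1.319 rad/s².
θ = ½αt² = ½(1.319)(16.9)² = 188.4 rad.
Revolutions = θ/(2π) = 29.99.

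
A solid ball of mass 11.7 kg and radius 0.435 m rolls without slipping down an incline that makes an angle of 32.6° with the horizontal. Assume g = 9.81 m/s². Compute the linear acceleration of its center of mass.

Translation along the incline: Mg sinθ − f = Ma.
Rotation about the center: fR = Iα with I = (2/5)MR². No-slip gives a = αR, so f = (I/R²)a = (2/5)M a.
Substituting: Mg sinθ = (1 + 0.4000)Ma, so a = g sinθ/(1 + 0.4000) = (9.81) sin 32.6° / 1.400 = 3.775 m/s².

a ≈ 3.78 m/s²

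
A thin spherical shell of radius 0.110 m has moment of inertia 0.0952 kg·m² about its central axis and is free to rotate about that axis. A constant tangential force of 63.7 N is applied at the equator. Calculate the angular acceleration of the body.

α ≈ 73.6 rad/s²

τ = F R = (63.7)(0.110) = 7.007 N·m.
From τ = Iα: α = 7.007/0.09520 = 73.60 rad/s².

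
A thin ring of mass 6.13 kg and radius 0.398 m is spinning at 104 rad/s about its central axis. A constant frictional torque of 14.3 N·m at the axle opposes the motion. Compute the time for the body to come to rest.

I = MR² = (6.13)(0.398)² = 0.9710 kg·m².
The net torque has magnitude 14.3 N·m, opposing ω.
|α| = τ/I = 14.30/0.9710 = 14.73 rad/s² (deceleration).
0 = ω₀ − |α|t ⇒ t = ω₀/|α| = 104/14.73 = 7.062 s.

t ≈ 7.06 s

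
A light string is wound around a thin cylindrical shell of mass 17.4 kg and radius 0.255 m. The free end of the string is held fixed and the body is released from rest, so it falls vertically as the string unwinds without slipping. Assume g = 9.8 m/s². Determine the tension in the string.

Translation: Mg − T = Ma. Rotation about the center: TR = Iα with I = MR².
With a = αR: T = (I/R²)a = M a, so Mg = (1 + 1.000)Ma.
a = g/(1 + 1.000) = 9.8/2.000 = 4.900 m/s².
T = 1.000·M·a = (1.000)(17.4)(4.900) = 85.26 N.

T ≈ 85.3 N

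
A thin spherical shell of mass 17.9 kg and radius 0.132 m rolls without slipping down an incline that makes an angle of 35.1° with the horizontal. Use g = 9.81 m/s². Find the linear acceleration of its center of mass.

Translation along the incline: Mg sinθ − f = Ma.
Rotation about the center: fR = Iα with I = (2/3)MR². No-slip gives a = αR, so f = (I/R²)a = (2/3)M a.
Substituting: Mg sinθ = (1 + 0.6667)Ma, so a = g sinθ/(1 + 0.6667) = (9.81) sin 35.1° / 1.667 = 3.384 m/s².

a ≈ 3.38 m/s²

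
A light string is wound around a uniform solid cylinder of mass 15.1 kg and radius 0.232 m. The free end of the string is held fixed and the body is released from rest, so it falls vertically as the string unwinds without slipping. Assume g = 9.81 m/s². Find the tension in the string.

Translation: Mg − T = Ma. Rotation about the center: TR = Iα with I = ½MR².
With a = αR: T = (I/R²)a = (1/2)M a, so Mg = (1 + 0.5000)Ma.
a = g/(1 + 0.5000) = 9.81/1.500 = 6.540 m/s².
T = 0.5000·M·a = (0.5000)(15.1)(6.540) = 49.38 N.

T ≈ 49.4 N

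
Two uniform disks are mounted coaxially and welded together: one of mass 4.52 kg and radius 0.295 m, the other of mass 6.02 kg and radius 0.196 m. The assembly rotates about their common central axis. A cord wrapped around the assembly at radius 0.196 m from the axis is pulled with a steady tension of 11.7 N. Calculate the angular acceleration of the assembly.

α ≈ 7.34 rad/s²

I = ½M₁R₁² + ½M₂R₂² = ½(4.52)(0.295)² + ½(6.02)(0.196)² = 0.3123 kg·m².
τ = F r = (11.7)(0.196) = 2.293 N·m.
α = τ/I = 2.293/0.3123 = 7.343 rad/s².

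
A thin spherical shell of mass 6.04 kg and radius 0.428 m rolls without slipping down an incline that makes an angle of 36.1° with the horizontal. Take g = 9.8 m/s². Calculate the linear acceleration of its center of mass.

a ≈ 3.46 m/s²

Translation along the incline: Mg sinθ − f = Ma.
Rotation about the center: fR = Iα with I = (2/3)MR². No-slip gives a = αR, so f = (I/R²)a = (2/3)M a.
Substituting: Mg sinθ = (1 + 0.6667)Ma, so a = g sinθ/(1 + 0.6667) = (9.8) sin 36.1° / 1.667 = 3.464 m/s².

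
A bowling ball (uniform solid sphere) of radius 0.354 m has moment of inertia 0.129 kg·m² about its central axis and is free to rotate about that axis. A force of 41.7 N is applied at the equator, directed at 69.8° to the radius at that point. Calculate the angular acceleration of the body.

α ≈ 107 rad/s²

Only the tangential component produces torque: τ = F R sinθ = (41.7)(0.354) sin 69.8° = 13.85 N·m.
Newton's second law for rotation, τ = Iα, gives α = τ/I = 13.85/0.1290 = 107.4 rad/s².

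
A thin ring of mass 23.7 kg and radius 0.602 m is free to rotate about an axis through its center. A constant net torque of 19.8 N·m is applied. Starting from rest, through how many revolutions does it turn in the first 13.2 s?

I = MR² = (23.7)(0.602)² = 8.589 kg·m².
α = τ/I = 19.8/8.589 = 2.305 rad/s².
θ = ½αt² = ½(2.305)(13.2)² = 200.8 rad.
Revolutions = θ/(2π) = 31.96.

≈ 32.0 revolutions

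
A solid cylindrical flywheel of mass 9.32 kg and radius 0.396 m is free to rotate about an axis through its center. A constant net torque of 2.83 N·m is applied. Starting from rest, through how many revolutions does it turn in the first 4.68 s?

≈ 6.75 revolutions

I = ½MR² = (1/2)(9.32)(0.396)² = 0.7308 kg·m².
α = τ/I = 2.83/0.7308 = 3.873 rad/s².
θ = ½αt² = ½(3.873)(4.68)² = 42.41 rad.
Revolutions = θ/(2π) = 6.750.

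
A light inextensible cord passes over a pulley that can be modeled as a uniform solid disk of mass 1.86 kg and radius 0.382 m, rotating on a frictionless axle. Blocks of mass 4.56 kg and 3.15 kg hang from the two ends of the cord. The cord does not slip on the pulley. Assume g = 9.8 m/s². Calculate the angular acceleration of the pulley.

α ≈ 4.19 rad/s²

I = ½MR² = (1/2)(1.86)(0.382)² = 0.1357 kg·m².
Heavier block: m₁g − T₁ = m₁a. Lighter block: T₂ − m₂g = m₂a.
Pulley: (T₁ − T₂)R = Iα = I(a/R), so T₁ − T₂ = (I/R²)a = (1/2)M_p a = 0.9300·a.
Adding the three: (m₁ − m₂)g = (m₁ + m₂ + 0.9300)a, so a = (4.56 − 3.15)(9.8)/(4.56 + 3.15 + 0.9300) = 1.599 m/s².
α = a/R = 1.599/0.382 = 4.187 rad/s².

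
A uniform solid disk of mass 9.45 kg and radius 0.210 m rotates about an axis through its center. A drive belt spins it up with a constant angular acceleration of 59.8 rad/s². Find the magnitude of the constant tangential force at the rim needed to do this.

I = ½MR² = (1/2)(9.45)(0.210)² = 0.2084 kg·m².
The required torque is τ = Iα = (0.2084)(59.80) = 12.46 N·m.
A tangential force at the rim gives τ = FR, so F = τ/R = 12.46/0.210 = 59.34 N.

F ≈ 59.3 N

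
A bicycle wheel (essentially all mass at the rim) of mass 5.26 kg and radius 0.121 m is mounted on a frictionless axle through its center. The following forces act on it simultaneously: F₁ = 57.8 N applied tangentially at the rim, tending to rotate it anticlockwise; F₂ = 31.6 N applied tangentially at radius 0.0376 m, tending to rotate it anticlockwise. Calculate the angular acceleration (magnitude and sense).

I = MR² = (5.26)(0.121)² = 0.07701 kg·m².
Taking anticlockwise as positive: τ₁ = +(57.8)(0.121) = +6.994 N·m; τ₂ = +(31.6)(0.0376) = +1.188 N·m.
Net torque τ = 8.182 N·m.
α = τ/I = 8.182/0.07701 = 106.2 rad/s².

α ≈ 106 rad/s², anticlockwise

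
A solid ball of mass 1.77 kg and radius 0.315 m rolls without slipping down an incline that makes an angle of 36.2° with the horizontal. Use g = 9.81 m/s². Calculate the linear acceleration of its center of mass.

a ≈ 4.14 m/s²

Translation along the incline: Mg sinθ − f = Ma.
Rotation about the center: fR = Iα with I = (2/5)MR². No-slip gives a = αR, so f = (I/R²)a = (2/5)M a.
Substituting: Mg sinθ = (1 + 0.4000)Ma, so a = g sinθ/(1 + 0.4000) = (9.81) sin 36.2° / 1.400 = 4.138 m/s².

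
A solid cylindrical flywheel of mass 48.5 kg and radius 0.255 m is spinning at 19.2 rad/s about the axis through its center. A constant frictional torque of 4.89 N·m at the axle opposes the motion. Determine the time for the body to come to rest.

I = ½MR² = (1/2)(48.5)(0.255)² = 1.577 kg·m².
The net torque has magnitude 4.89 N·m, opposing ω.
|α| = τ/I = 4.890/1.577 = 3.101 rad/s² (deceleration).
0 = ω₀ − |α|t ⇒ t = ω₀/|α| = 19.2/3.101 = 6.191 s.

t ≈ 6.19 s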